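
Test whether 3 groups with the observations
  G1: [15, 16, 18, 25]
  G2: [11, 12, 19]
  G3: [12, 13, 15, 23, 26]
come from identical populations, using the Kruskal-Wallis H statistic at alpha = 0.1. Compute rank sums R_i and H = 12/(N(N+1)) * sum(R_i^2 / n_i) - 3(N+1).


Step 1: Combine all N = 12 observations and assign midranks.
sorted (value, group, rank): (11,G2,1), (12,G2,2.5), (12,G3,2.5), (13,G3,4), (15,G1,5.5), (15,G3,5.5), (16,G1,7), (18,G1,8), (19,G2,9), (23,G3,10), (25,G1,11), (26,G3,12)
Step 2: Sum ranks within each group.
R_1 = 31.5 (n_1 = 4)
R_2 = 12.5 (n_2 = 3)
R_3 = 34 (n_3 = 5)
Step 3: H = 12/(N(N+1)) * sum(R_i^2/n_i) - 3(N+1)
     = 12/(12*13) * (31.5^2/4 + 12.5^2/3 + 34^2/5) - 3*13
     = 0.076923 * 531.346 - 39
     = 1.872756.
Step 4: Ties present; correction factor C = 1 - 12/(12^3 - 12) = 0.993007. Corrected H = 1.872756 / 0.993007 = 1.885945.
Step 5: Under H0, H ~ chi^2(2); p-value = 0.389468.
Step 6: alpha = 0.1. fail to reject H0.

H = 1.8859, df = 2, p = 0.389468, fail to reject H0.


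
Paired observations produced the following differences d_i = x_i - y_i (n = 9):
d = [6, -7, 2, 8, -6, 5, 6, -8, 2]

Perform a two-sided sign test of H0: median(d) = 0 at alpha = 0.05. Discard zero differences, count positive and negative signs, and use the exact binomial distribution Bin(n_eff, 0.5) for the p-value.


Step 1: Discard zero differences. Original n = 9; n_eff = number of nonzero differences = 9.
Nonzero differences (with sign): +6, -7, +2, +8, -6, +5, +6, -8, +2
Step 2: Count signs: positive = 6, negative = 3.
Step 3: Under H0: P(positive) = 0.5, so the number of positives S ~ Bin(9, 0.5).
Step 4: Two-sided exact p-value = sum of Bin(9,0.5) probabilities at or below the observed probability = 0.507812.
Step 5: alpha = 0.05. fail to reject H0.

n_eff = 9, pos = 6, neg = 3, p = 0.507812, fail to reject H0.


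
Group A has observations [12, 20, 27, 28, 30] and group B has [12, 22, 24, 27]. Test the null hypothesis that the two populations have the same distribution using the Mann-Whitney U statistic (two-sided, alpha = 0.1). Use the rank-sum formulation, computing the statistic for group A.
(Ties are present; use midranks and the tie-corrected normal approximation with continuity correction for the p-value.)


Step 1: Combine and sort all 9 observations; assign midranks.
sorted (value, group): (12,X), (12,Y), (20,X), (22,Y), (24,Y), (27,X), (27,Y), (28,X), (30,X)
ranks: 12->1.5, 12->1.5, 20->3, 22->4, 24->5, 27->6.5, 27->6.5, 28->8, 30->9
Step 2: Rank sum for X: R1 = 1.5 + 3 + 6.5 + 8 + 9 = 28.
Step 3: U_X = R1 - n1(n1+1)/2 = 28 - 5*6/2 = 28 - 15 = 13.
       U_Y = n1*n2 - U_X = 20 - 13 = 7.
Step 4: Ties are present, so use the tie-corrected normal approximation (with continuity correction) for the p-value.
Step 5: p-value = 0.536878; compare to alpha = 0.1. fail to reject H0.

U_X = 13, p = 0.536878, fail to reject H0 at alpha = 0.1.


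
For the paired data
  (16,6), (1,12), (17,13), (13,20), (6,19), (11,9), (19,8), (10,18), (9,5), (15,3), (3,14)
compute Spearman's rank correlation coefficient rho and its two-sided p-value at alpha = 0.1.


Step 1: Rank x and y separately (midranks; no ties here).
rank(x): 16->9, 1->1, 17->10, 13->7, 6->3, 11->6, 19->11, 10->5, 9->4, 15->8, 3->2
rank(y): 6->3, 12->6, 13->7, 20->11, 19->10, 9->5, 8->4, 18->9, 5->2, 3->1, 14->8
Step 2: d_i = R_x(i) - R_y(i); compute d_i^2.
  (9-3)^2=36, (1-6)^2=25, (10-7)^2=9, (7-11)^2=16, (3-10)^2=49, (6-5)^2=1, (11-4)^2=49, (5-9)^2=16, (4-2)^2=4, (8-1)^2=49, (2-8)^2=36
sum(d^2) = 290.
Step 3: rho = 1 - 6*290 / (11*(11^2 - 1)) = 1 - 1740/1320 = -0.318182.
Step 4: Under H0, t = rho * sqrt((n-2)/(1-rho^2)) = -1.0069 ~ t(9).
Step 5: Two-sided p-value from the t-distribution with 9 df = 0.340298.
Step 6: alpha = 0.1. fail to reject H0.

rho = -0.3182, p = 0.340298, fail to reject H0 at alpha = 0.1.


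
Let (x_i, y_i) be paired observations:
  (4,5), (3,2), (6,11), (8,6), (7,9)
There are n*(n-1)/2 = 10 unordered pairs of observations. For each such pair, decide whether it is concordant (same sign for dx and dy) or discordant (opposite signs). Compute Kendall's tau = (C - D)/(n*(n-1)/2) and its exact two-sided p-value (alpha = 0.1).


Step 1: Enumerate the 10 unordered pairs (i,j) with i<j and classify each by sign(x_j-x_i) * sign(y_j-y_i).
  (1,2):dx=-1,dy=-3->C; (1,3):dx=+2,dy=+6->C; (1,4):dx=+4,dy=+1->C; (1,5):dx=+3,dy=+4->C
  (2,3):dx=+3,dy=+9->C; (2,4):dx=+5,dy=+4->C; (2,5):dx=+4,dy=+7->C; (3,4):dx=+2,dy=-5->D
  (3,5):dx=+1,dy=-2->D; (4,5):dx=-1,dy=+3->D
Step 2: C = 7, D = 3, total pairs = 10.
Step 3: tau = (C - D)/(n(n-1)/2) = (7 - 3)/10 = 0.400000.
Step 4: Exact two-sided p-value (enumerate n! = 120 permutations of y under H0): p = 0.483333.
Step 5: alpha = 0.1. fail to reject H0.

tau_b = 0.4000 (C=7, D=3), p = 0.483333, fail to reject H0.


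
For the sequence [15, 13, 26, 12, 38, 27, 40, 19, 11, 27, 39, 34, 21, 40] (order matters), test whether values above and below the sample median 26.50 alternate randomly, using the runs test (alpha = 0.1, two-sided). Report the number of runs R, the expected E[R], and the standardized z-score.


Step 1: Compute median = 26.50; label A = above, B = below.
Labels in order: BBBBAAABBAAABA  (n_A = 7, n_B = 7)
Step 2: Count runs R = 6.
Step 3: Under H0 (random ordering), E[R] = 2*n_A*n_B/(n_A+n_B) + 1 = 2*7*7/14 + 1 = 8.0000.
        Var[R] = 2*n_A*n_B*(2*n_A*n_B - n_A - n_B) / ((n_A+n_B)^2 * (n_A+n_B-1)) = 8232/2548 = 3.2308.
        SD[R] = 1.7974.
Step 4: Continuity-corrected z = (R + 0.5 - E[R]) / SD[R] = (6 + 0.5 - 8.0000) / 1.7974 = -0.8345.
Step 5: Two-sided p-value via normal approximation = 2*(1 - Phi(|z|)) = 0.403986.
Step 6: alpha = 0.1. fail to reject H0.

R = 6, z = -0.8345, p = 0.403986, fail to reject H0.


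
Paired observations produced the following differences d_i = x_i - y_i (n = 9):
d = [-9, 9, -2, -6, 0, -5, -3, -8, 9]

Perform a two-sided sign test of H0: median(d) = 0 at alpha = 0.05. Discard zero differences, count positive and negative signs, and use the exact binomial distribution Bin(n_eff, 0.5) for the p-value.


Step 1: Discard zero differences. Original n = 9; n_eff = number of nonzero differences = 8.
Nonzero differences (with sign): -9, +9, -2, -6, -5, -3, -8, +9
Step 2: Count signs: positive = 2, negative = 6.
Step 3: Under H0: P(positive) = 0.5, so the number of positives S ~ Bin(8, 0.5).
Step 4: Two-sided exact p-value = sum of Bin(8,0.5) probabilities at or below the observed probability = 0.289062.
Step 5: alpha = 0.05. fail to reject H0.

n_eff = 8, pos = 2, neg = 6, p = 0.289062, fail to reject H0.


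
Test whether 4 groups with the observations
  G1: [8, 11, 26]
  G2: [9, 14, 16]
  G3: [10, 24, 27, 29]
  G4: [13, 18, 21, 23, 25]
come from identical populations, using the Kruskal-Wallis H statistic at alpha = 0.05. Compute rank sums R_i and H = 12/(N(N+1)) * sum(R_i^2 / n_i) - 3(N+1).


Step 1: Combine all N = 15 observations and assign midranks.
sorted (value, group, rank): (8,G1,1), (9,G2,2), (10,G3,3), (11,G1,4), (13,G4,5), (14,G2,6), (16,G2,7), (18,G4,8), (21,G4,9), (23,G4,10), (24,G3,11), (25,G4,12), (26,G1,13), (27,G3,14), (29,G3,15)
Step 2: Sum ranks within each group.
R_1 = 18 (n_1 = 3)
R_2 = 15 (n_2 = 3)
R_3 = 43 (n_3 = 4)
R_4 = 44 (n_4 = 5)
Step 3: H = 12/(N(N+1)) * sum(R_i^2/n_i) - 3(N+1)
     = 12/(15*16) * (18^2/3 + 15^2/3 + 43^2/4 + 44^2/5) - 3*16
     = 0.050000 * 1032.45 - 48
     = 3.622500.
Step 4: No ties, so H is used without correction.
Step 5: Under H0, H ~ chi^2(3); p-value = 0.305218.
Step 6: alpha = 0.05. fail to reject H0.

H = 3.6225, df = 3, p = 0.305218, fail to reject H0.


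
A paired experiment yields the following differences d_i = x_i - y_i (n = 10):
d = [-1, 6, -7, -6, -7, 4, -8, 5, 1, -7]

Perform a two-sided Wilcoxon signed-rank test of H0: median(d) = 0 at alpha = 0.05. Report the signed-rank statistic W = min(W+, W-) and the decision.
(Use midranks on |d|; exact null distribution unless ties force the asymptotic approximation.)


Step 1: Drop any zero differences (none here) and take |d_i|.
|d| = [1, 6, 7, 6, 7, 4, 8, 5, 1, 7]
Step 2: Midrank |d_i| (ties get averaged ranks).
ranks: |1|->1.5, |6|->5.5, |7|->8, |6|->5.5, |7|->8, |4|->3, |8|->10, |5|->4, |1|->1.5, |7|->8
Step 3: Attach original signs; sum ranks with positive sign and with negative sign.
W+ = 5.5 + 3 + 4 + 1.5 = 14
W- = 1.5 + 8 + 5.5 + 8 + 10 + 8 = 41
(Check: W+ + W- = 55 should equal n(n+1)/2 = 55.)
Step 4: Test statistic W = min(W+, W-) = 14.
Step 5: Ties in |d|, so use the tie-corrected normal approximation.
        E[W] = n(n+1)/4 = 10*11/4 = 27.5.
        Tie groups: |d|=1 (t=2), |d|=6 (t=2), |d|=7 (t=3); sum(t^3 - t) = 36.
        Var[W] = n(n+1)(2n+1)/24 - sum(t^3-t)/48 = 2310/24 - 36/48 = 95.5.
        z = (W - E[W]) / sqrt(Var[W]) = (14 - 27.5) / 9.7724 = -1.3814.
        Two-sided p = 2*Phi(z) = 0.167144.
Step 6: alpha = 0.05. fail to reject H0.

W+ = 14, W- = 41, W = min = 14, p = 0.167144, fail to reject H0.


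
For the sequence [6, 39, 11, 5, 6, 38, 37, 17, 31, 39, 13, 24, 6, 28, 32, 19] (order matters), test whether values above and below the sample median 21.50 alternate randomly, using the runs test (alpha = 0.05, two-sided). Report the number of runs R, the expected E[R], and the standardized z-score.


Step 1: Compute median = 21.50; label A = above, B = below.
Labels in order: BABBBAABAABABAAB  (n_A = 8, n_B = 8)
Step 2: Count runs R = 11.
Step 3: Under H0 (random ordering), E[R] = 2*n_A*n_B/(n_A+n_B) + 1 = 2*8*8/16 + 1 = 9.0000.
        Var[R] = 2*n_A*n_B*(2*n_A*n_B - n_A - n_B) / ((n_A+n_B)^2 * (n_A+n_B-1)) = 14336/3840 = 3.7333.
        SD[R] = 1.9322.
Step 4: Continuity-corrected z = (R - 0.5 - E[R]) / SD[R] = (11 - 0.5 - 9.0000) / 1.9322 = 0.7763.
Step 5: Two-sided p-value via normal approximation = 2*(1 - Phi(|z|)) = 0.437558.
Step 6: alpha = 0.05. fail to reject H0.

R = 11, z = 0.7763, p = 0.437558, fail to reject H0.


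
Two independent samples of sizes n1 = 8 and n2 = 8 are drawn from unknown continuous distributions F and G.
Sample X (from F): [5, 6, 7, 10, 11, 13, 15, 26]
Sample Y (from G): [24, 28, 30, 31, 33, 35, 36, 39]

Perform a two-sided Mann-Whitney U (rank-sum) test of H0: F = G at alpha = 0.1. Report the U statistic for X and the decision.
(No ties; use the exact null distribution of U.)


Step 1: Combine and sort all 16 observations; assign midranks.
sorted (value, group): (5,X), (6,X), (7,X), (10,X), (11,X), (13,X), (15,X), (24,Y), (26,X), (28,Y), (30,Y), (31,Y), (33,Y), (35,Y), (36,Y), (39,Y)
ranks: 5->1, 6->2, 7->3, 10->4, 11->5, 13->6, 15->7, 24->8, 26->9, 28->10, 30->11, 31->12, 33->13, 35->14, 36->15, 39->16
Step 2: Rank sum for X: R1 = 1 + 2 + 3 + 4 + 5 + 6 + 7 + 9 = 37.
Step 3: U_X = R1 - n1(n1+1)/2 = 37 - 8*9/2 = 37 - 36 = 1.
       U_Y = n1*n2 - U_X = 64 - 1 = 63.
Step 4: No ties, so the exact null distribution of U (based on enumerating the C(16,8) = 12870 equally likely rank assignments) gives the two-sided p-value.
Step 5: p-value = 0.000311; compare to alpha = 0.1. reject H0.

U_X = 1, p = 0.000311, reject H0 at alpha = 0.1.


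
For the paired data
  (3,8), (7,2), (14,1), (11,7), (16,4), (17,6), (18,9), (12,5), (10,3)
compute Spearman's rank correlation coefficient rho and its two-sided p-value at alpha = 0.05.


Step 1: Rank x and y separately (midranks; no ties here).
rank(x): 3->1, 7->2, 14->6, 11->4, 16->7, 17->8, 18->9, 12->5, 10->3
rank(y): 8->8, 2->2, 1->1, 7->7, 4->4, 6->6, 9->9, 5->5, 3->3
Step 2: d_i = R_x(i) - R_y(i); compute d_i^2.
  (1-8)^2=49, (2-2)^2=0, (6-1)^2=25, (4-7)^2=9, (7-4)^2=9, (8-6)^2=4, (9-9)^2=0, (5-5)^2=0, (3-3)^2=0
sum(d^2) = 96.
Step 3: rho = 1 - 6*96 / (9*(9^2 - 1)) = 1 - 576/720 = 0.200000.
Step 4: Under H0, t = rho * sqrt((n-2)/(1-rho^2)) = 0.5401 ~ t(7).
Step 5: Two-sided p-value from the t-distribution with 7 df = 0.605901.
Step 6: alpha = 0.05. fail to reject H0.

rho = 0.2000, p = 0.605901, fail to reject H0 at alpha = 0.05.


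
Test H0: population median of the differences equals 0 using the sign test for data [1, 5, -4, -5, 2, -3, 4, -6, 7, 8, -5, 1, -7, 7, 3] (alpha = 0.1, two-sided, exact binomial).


Step 1: Discard zero differences. Original n = 15; n_eff = number of nonzero differences = 15.
Nonzero differences (with sign): +1, +5, -4, -5, +2, -3, +4, -6, +7, +8, -5, +1, -7, +7, +3
Step 2: Count signs: positive = 9, negative = 6.
Step 3: Under H0: P(positive) = 0.5, so the number of positives S ~ Bin(15, 0.5).
Step 4: Two-sided exact p-value = sum of Bin(15,0.5) probabilities at or below the observed probability = 0.607239.
Step 5: alpha = 0.1. fail to reject H0.

n_eff = 15, pos = 9, neg = 6, p = 0.607239, fail to reject H0.


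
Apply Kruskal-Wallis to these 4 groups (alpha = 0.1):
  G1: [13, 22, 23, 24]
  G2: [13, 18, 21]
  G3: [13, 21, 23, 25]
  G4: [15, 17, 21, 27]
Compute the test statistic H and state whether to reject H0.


Step 1: Combine all N = 15 observations and assign midranks.
sorted (value, group, rank): (13,G1,2), (13,G2,2), (13,G3,2), (15,G4,4), (17,G4,5), (18,G2,6), (21,G2,8), (21,G3,8), (21,G4,8), (22,G1,10), (23,G1,11.5), (23,G3,11.5), (24,G1,13), (25,G3,14), (27,G4,15)
Step 2: Sum ranks within each group.
R_1 = 36.5 (n_1 = 4)
R_2 = 16 (n_2 = 3)
R_3 = 35.5 (n_3 = 4)
R_4 = 32 (n_4 = 4)
Step 3: H = 12/(N(N+1)) * sum(R_i^2/n_i) - 3(N+1)
     = 12/(15*16) * (36.5^2/4 + 16^2/3 + 35.5^2/4 + 32^2/4) - 3*16
     = 0.050000 * 989.458 - 48
     = 1.472917.
Step 4: Ties present; correction factor C = 1 - 54/(15^3 - 15) = 0.983929. Corrected H = 1.472917 / 0.983929 = 1.496975.
Step 5: Under H0, H ~ chi^2(3); p-value = 0.682969.
Step 6: alpha = 0.1. fail to reject H0.

H = 1.4970, df = 3, p = 0.682969, fail to reject H0.


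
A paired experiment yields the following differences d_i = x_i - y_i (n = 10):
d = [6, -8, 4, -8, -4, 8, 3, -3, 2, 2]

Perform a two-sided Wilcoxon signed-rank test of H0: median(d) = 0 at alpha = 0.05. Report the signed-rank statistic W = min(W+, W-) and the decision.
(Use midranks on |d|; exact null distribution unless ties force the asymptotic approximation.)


Step 1: Drop any zero differences (none here) and take |d_i|.
|d| = [6, 8, 4, 8, 4, 8, 3, 3, 2, 2]
Step 2: Midrank |d_i| (ties get averaged ranks).
ranks: |6|->7, |8|->9, |4|->5.5, |8|->9, |4|->5.5, |8|->9, |3|->3.5, |3|->3.5, |2|->1.5, |2|->1.5
Step 3: Attach original signs; sum ranks with positive sign and with negative sign.
W+ = 7 + 5.5 + 9 + 3.5 + 1.5 + 1.5 = 28
W- = 9 + 9 + 5.5 + 3.5 = 27
(Check: W+ + W- = 55 should equal n(n+1)/2 = 55.)
Step 4: Test statistic W = min(W+, W-) = 27.
Step 5: Ties in |d|, so use the tie-corrected normal approximation.
        E[W] = n(n+1)/4 = 10*11/4 = 27.5.
        Tie groups: |d|=2 (t=2), |d|=3 (t=2), |d|=4 (t=2), |d|=8 (t=3); sum(t^3 - t) = 42.
        Var[W] = n(n+1)(2n+1)/24 - sum(t^3-t)/48 = 2310/24 - 42/48 = 95.375.
        z = (W - E[W]) / sqrt(Var[W]) = (27 - 27.5) / 9.7660 = -0.0512.
        Two-sided p = 2*Phi(z) = 0.959168.
Step 6: alpha = 0.05. fail to reject H0.

W+ = 28, W- = 27, W = min = 27, p = 0.959168, fail to reject H0.


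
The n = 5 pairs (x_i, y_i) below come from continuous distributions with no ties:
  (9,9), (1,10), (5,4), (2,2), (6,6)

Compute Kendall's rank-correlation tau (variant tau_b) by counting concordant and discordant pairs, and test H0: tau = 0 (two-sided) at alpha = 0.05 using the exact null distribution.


Step 1: Enumerate the 10 unordered pairs (i,j) with i<j and classify each by sign(x_j-x_i) * sign(y_j-y_i).
  (1,2):dx=-8,dy=+1->D; (1,3):dx=-4,dy=-5->C; (1,4):dx=-7,dy=-7->C; (1,5):dx=-3,dy=-3->C
  (2,3):dx=+4,dy=-6->D; (2,4):dx=+1,dy=-8->D; (2,5):dx=+5,dy=-4->D; (3,4):dx=-3,dy=-2->C
  (3,5):dx=+1,dy=+2->C; (4,5):dx=+4,dy=+4->C
Step 2: C = 6, D = 4, total pairs = 10.
Step 3: tau = (C - D)/(n(n-1)/2) = (6 - 4)/10 = 0.200000.
Step 4: Exact two-sided p-value (enumerate n! = 120 permutations of y under H0): p = 0.816667.
Step 5: alpha = 0.05. fail to reject H0.

tau_b = 0.2000 (C=6, D=4), p = 0.816667, fail to reject H0.


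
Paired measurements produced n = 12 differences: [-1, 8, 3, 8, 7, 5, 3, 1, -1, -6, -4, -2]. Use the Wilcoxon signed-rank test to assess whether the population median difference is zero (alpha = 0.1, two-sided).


Step 1: Drop any zero differences (none here) and take |d_i|.
|d| = [1, 8, 3, 8, 7, 5, 3, 1, 1, 6, 4, 2]
Step 2: Midrank |d_i| (ties get averaged ranks).
ranks: |1|->2, |8|->11.5, |3|->5.5, |8|->11.5, |7|->10, |5|->8, |3|->5.5, |1|->2, |1|->2, |6|->9, |4|->7, |2|->4
Step 3: Attach original signs; sum ranks with positive sign and with negative sign.
W+ = 11.5 + 5.5 + 11.5 + 10 + 8 + 5.5 + 2 = 54
W- = 2 + 2 + 9 + 7 + 4 = 24
(Check: W+ + W- = 78 should equal n(n+1)/2 = 78.)
Step 4: Test statistic W = min(W+, W-) = 24.
Step 5: Ties in |d|, so use the tie-corrected normal approximation.
        E[W] = n(n+1)/4 = 12*13/4 = 39.
        Tie groups: |d|=1 (t=3), |d|=3 (t=2), |d|=8 (t=2); sum(t^3 - t) = 36.
        Var[W] = n(n+1)(2n+1)/24 - sum(t^3-t)/48 = 3900/24 - 36/48 = 161.75.
        z = (W - E[W]) / sqrt(Var[W]) = (24 - 39) / 12.7181 = -1.1794.
        Two-sided p = 2*Phi(z) = 0.238230.
Step 6: alpha = 0.1. fail to reject H0.

W+ = 54, W- = 24, W = min = 24, p = 0.238230, fail to reject H0.


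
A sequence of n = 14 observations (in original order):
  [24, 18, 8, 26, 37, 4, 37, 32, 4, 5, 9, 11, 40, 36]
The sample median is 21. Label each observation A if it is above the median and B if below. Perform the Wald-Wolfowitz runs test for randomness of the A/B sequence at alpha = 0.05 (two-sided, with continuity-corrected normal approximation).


Step 1: Compute median = 21; label A = above, B = below.
Labels in order: ABBAABAABBBBAA  (n_A = 7, n_B = 7)
Step 2: Count runs R = 7.
Step 3: Under H0 (random ordering), E[R] = 2*n_A*n_B/(n_A+n_B) + 1 = 2*7*7/14 + 1 = 8.0000.
        Var[R] = 2*n_A*n_B*(2*n_A*n_B - n_A - n_B) / ((n_A+n_B)^2 * (n_A+n_B-1)) = 8232/2548 = 3.2308.
        SD[R] = 1.7974.
Step 4: Continuity-corrected z = (R + 0.5 - E[R]) / SD[R] = (7 + 0.5 - 8.0000) / 1.7974 = -0.2782.
Step 5: Two-sided p-value via normal approximation = 2*(1 - Phi(|z|)) = 0.780879.
Step 6: alpha = 0.05. fail to reject H0.

R = 7, z = -0.2782, p = 0.780879, fail to reject H0.


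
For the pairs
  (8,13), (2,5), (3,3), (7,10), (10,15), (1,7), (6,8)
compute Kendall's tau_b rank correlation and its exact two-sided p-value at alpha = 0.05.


Step 1: Enumerate the 21 unordered pairs (i,j) with i<j and classify each by sign(x_j-x_i) * sign(y_j-y_i).
  (1,2):dx=-6,dy=-8->C; (1,3):dx=-5,dy=-10->C; (1,4):dx=-1,dy=-3->C; (1,5):dx=+2,dy=+2->C
  (1,6):dx=-7,dy=-6->C; (1,7):dx=-2,dy=-5->C; (2,3):dx=+1,dy=-2->D; (2,4):dx=+5,dy=+5->C
  (2,5):dx=+8,dy=+10->C; (2,6):dx=-1,dy=+2->D; (2,7):dx=+4,dy=+3->C; (3,4):dx=+4,dy=+7->C
  (3,5):dx=+7,dy=+12->C; (3,6):dx=-2,dy=+4->D; (3,7):dx=+3,dy=+5->C; (4,5):dx=+3,dy=+5->C
  (4,6):dx=-6,dy=-3->C; (4,7):dx=-1,dy=-2->C; (5,6):dx=-9,dy=-8->C; (5,7):dx=-4,dy=-7->C
  (6,7):dx=+5,dy=+1->C
Step 2: C = 18, D = 3, total pairs = 21.
Step 3: tau = (C - D)/(n(n-1)/2) = (18 - 3)/21 = 0.714286.
Step 4: Exact two-sided p-value (enumerate n! = 5040 permutations of y under H0): p = 0.030159.
Step 5: alpha = 0.05. reject H0.

tau_b = 0.7143 (C=18, D=3), p = 0.030159, reject H0.


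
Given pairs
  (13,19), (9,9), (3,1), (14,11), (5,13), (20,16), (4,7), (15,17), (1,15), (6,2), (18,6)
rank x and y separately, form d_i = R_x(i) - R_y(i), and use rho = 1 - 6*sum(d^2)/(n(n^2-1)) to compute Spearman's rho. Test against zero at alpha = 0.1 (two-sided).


Step 1: Rank x and y separately (midranks; no ties here).
rank(x): 13->7, 9->6, 3->2, 14->8, 5->4, 20->11, 4->3, 15->9, 1->1, 6->5, 18->10
rank(y): 19->11, 9->5, 1->1, 11->6, 13->7, 16->9, 7->4, 17->10, 15->8, 2->2, 6->3
Step 2: d_i = R_x(i) - R_y(i); compute d_i^2.
  (7-11)^2=16, (6-5)^2=1, (2-1)^2=1, (8-6)^2=4, (4-7)^2=9, (11-9)^2=4, (3-4)^2=1, (9-10)^2=1, (1-8)^2=49, (5-2)^2=9, (10-3)^2=49
sum(d^2) = 144.
Step 3: rho = 1 - 6*144 / (11*(11^2 - 1)) = 1 - 864/1320 = 0.345455.
Step 4: Under H0, t = rho * sqrt((n-2)/(1-rho^2)) = 1.1044 ~ t(9).
Step 5: Two-sided p-value from the t-distribution with 9 df = 0.298089.
Step 6: alpha = 0.1. fail to reject H0.

rho = 0.3455, p = 0.298089, fail to reject H0 at alpha = 0.1.


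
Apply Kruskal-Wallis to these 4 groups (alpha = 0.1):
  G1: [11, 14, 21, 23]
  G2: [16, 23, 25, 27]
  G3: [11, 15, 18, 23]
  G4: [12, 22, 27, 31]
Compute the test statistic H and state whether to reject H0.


Step 1: Combine all N = 16 observations and assign midranks.
sorted (value, group, rank): (11,G1,1.5), (11,G3,1.5), (12,G4,3), (14,G1,4), (15,G3,5), (16,G2,6), (18,G3,7), (21,G1,8), (22,G4,9), (23,G1,11), (23,G2,11), (23,G3,11), (25,G2,13), (27,G2,14.5), (27,G4,14.5), (31,G4,16)
Step 2: Sum ranks within each group.
R_1 = 24.5 (n_1 = 4)
R_2 = 44.5 (n_2 = 4)
R_3 = 24.5 (n_3 = 4)
R_4 = 42.5 (n_4 = 4)
Step 3: H = 12/(N(N+1)) * sum(R_i^2/n_i) - 3(N+1)
     = 12/(16*17) * (24.5^2/4 + 44.5^2/4 + 24.5^2/4 + 42.5^2/4) - 3*17
     = 0.044118 * 1246.75 - 51
     = 4.003676.
Step 4: Ties present; correction factor C = 1 - 36/(16^3 - 16) = 0.991176. Corrected H = 4.003676 / 0.991176 = 4.039318.
Step 5: Under H0, H ~ chi^2(3); p-value = 0.257250.
Step 6: alpha = 0.1. fail to reject H0.

H = 4.0393, df = 3, p = 0.257250, fail to reject H0.


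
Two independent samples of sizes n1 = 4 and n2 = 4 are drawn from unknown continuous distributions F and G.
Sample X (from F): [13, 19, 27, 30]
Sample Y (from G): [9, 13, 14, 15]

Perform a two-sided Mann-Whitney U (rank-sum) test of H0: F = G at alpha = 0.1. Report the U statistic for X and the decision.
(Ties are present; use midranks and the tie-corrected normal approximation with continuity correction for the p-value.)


Step 1: Combine and sort all 8 observations; assign midranks.
sorted (value, group): (9,Y), (13,X), (13,Y), (14,Y), (15,Y), (19,X), (27,X), (30,X)
ranks: 9->1, 13->2.5, 13->2.5, 14->4, 15->5, 19->6, 27->7, 30->8
Step 2: Rank sum for X: R1 = 2.5 + 6 + 7 + 8 = 23.5.
Step 3: U_X = R1 - n1(n1+1)/2 = 23.5 - 4*5/2 = 23.5 - 10 = 13.5.
       U_Y = n1*n2 - U_X = 16 - 13.5 = 2.5.
Step 4: Ties are present, so use the tie-corrected normal approximation (with continuity correction) for the p-value.
Step 5: p-value = 0.146489; compare to alpha = 0.1. fail to reject H0.

U_X = 13.5, p = 0.146489, fail to reject H0 at alpha = 0.1.


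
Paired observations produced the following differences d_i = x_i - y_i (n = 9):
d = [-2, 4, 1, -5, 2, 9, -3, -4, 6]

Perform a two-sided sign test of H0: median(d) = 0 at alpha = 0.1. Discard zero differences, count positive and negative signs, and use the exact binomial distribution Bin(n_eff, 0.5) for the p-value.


Step 1: Discard zero differences. Original n = 9; n_eff = number of nonzero differences = 9.
Nonzero differences (with sign): -2, +4, +1, -5, +2, +9, -3, -4, +6
Step 2: Count signs: positive = 5, negative = 4.
Step 3: Under H0: P(positive) = 0.5, so the number of positives S ~ Bin(9, 0.5).
Step 4: Two-sided exact p-value = sum of Bin(9,0.5) probabilities at or below the observed probability = 1.000000.
Step 5: alpha = 0.1. fail to reject H0.

n_eff = 9, pos = 5, neg = 4, p = 1.000000, fail to reject H0.


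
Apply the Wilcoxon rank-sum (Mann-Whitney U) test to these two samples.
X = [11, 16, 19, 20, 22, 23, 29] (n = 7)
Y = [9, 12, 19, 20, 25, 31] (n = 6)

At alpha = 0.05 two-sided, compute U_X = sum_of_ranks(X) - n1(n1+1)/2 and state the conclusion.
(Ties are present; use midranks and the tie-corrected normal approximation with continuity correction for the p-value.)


Step 1: Combine and sort all 13 observations; assign midranks.
sorted (value, group): (9,Y), (11,X), (12,Y), (16,X), (19,X), (19,Y), (20,X), (20,Y), (22,X), (23,X), (25,Y), (29,X), (31,Y)
ranks: 9->1, 11->2, 12->3, 16->4, 19->5.5, 19->5.5, 20->7.5, 20->7.5, 22->9, 23->10, 25->11, 29->12, 31->13
Step 2: Rank sum for X: R1 = 2 + 4 + 5.5 + 7.5 + 9 + 10 + 12 = 50.
Step 3: U_X = R1 - n1(n1+1)/2 = 50 - 7*8/2 = 50 - 28 = 22.
       U_Y = n1*n2 - U_X = 42 - 22 = 20.
Step 4: Ties are present, so use the tie-corrected normal approximation (with continuity correction) for the p-value.
Step 5: p-value = 0.942900; compare to alpha = 0.05. fail to reject H0.

U_X = 22, p = 0.942900, fail to reject H0 at alpha = 0.05.


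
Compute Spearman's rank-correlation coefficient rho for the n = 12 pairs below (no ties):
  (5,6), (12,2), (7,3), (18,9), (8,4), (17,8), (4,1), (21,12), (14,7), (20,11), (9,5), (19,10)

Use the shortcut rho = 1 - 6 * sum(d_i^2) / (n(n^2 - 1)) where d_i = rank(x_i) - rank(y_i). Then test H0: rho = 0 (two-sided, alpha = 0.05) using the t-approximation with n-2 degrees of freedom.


Step 1: Rank x and y separately (midranks; no ties here).
rank(x): 5->2, 12->6, 7->3, 18->9, 8->4, 17->8, 4->1, 21->12, 14->7, 20->11, 9->5, 19->10
rank(y): 6->6, 2->2, 3->3, 9->9, 4->4, 8->8, 1->1, 12->12, 7->7, 11->11, 5->5, 10->10
Step 2: d_i = R_x(i) - R_y(i); compute d_i^2.
  (2-6)^2=16, (6-2)^2=16, (3-3)^2=0, (9-9)^2=0, (4-4)^2=0, (8-8)^2=0, (1-1)^2=0, (12-12)^2=0, (7-7)^2=0, (11-11)^2=0, (5-5)^2=0, (10-10)^2=0
sum(d^2) = 32.
Step 3: rho = 1 - 6*32 / (12*(12^2 - 1)) = 1 - 192/1716 = 0.888112.
Step 4: Under H0, t = rho * sqrt((n-2)/(1-rho^2)) = 6.1103 ~ t(10).
Step 5: Two-sided p-value from the t-distribution with 10 df = 0.000114.
Step 6: alpha = 0.05. reject H0.

rho = 0.8881, p = 0.000114, reject H0 at alpha = 0.05.


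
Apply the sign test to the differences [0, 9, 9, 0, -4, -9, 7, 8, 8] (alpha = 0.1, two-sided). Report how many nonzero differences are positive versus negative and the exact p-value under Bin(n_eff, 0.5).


Step 1: Discard zero differences. Original n = 9; n_eff = number of nonzero differences = 7.
Nonzero differences (with sign): +9, +9, -4, -9, +7, +8, +8
Step 2: Count signs: positive = 5, negative = 2.
Step 3: Under H0: P(positive) = 0.5, so the number of positives S ~ Bin(7, 0.5).
Step 4: Two-sided exact p-value = sum of Bin(7,0.5) probabilities at or below the observed probability = 0.453125.
Step 5: alpha = 0.1. fail to reject H0.

n_eff = 7, pos = 5, neg = 2, p = 0.453125, fail to reject H0.


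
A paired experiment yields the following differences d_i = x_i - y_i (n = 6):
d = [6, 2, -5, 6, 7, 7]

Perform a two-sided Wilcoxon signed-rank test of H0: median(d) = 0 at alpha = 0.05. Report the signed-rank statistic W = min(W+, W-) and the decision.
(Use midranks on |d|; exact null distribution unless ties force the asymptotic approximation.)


Step 1: Drop any zero differences (none here) and take |d_i|.
|d| = [6, 2, 5, 6, 7, 7]
Step 2: Midrank |d_i| (ties get averaged ranks).
ranks: |6|->3.5, |2|->1, |5|->2, |6|->3.5, |7|->5.5, |7|->5.5
Step 3: Attach original signs; sum ranks with positive sign and with negative sign.
W+ = 3.5 + 1 + 3.5 + 5.5 + 5.5 = 19
W- = 2 = 2
(Check: W+ + W- = 21 should equal n(n+1)/2 = 21.)
Step 4: Test statistic W = min(W+, W-) = 2.
Step 5: Ties in |d|, so use the tie-corrected normal approximation.
        E[W] = n(n+1)/4 = 6*7/4 = 10.5.
        Tie groups: |d|=6 (t=2), |d|=7 (t=2); sum(t^3 - t) = 12.
        Var[W] = n(n+1)(2n+1)/24 - sum(t^3-t)/48 = 546/24 - 12/48 = 22.5.
        z = (W - E[W]) / sqrt(Var[W]) = (2 - 10.5) / 4.7434 = -1.7920.
        Two-sided p = 2*Phi(z) = 0.073140.
Step 6: alpha = 0.05. fail to reject H0.

W+ = 19, W- = 2, W = min = 2, p = 0.073140, fail to reject H0.


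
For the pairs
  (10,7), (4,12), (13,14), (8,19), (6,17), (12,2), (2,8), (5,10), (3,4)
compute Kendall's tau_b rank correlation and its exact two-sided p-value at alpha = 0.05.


Step 1: Enumerate the 36 unordered pairs (i,j) with i<j and classify each by sign(x_j-x_i) * sign(y_j-y_i).
  (1,2):dx=-6,dy=+5->D; (1,3):dx=+3,dy=+7->C; (1,4):dx=-2,dy=+12->D; (1,5):dx=-4,dy=+10->D
  (1,6):dx=+2,dy=-5->D; (1,7):dx=-8,dy=+1->D; (1,8):dx=-5,dy=+3->D; (1,9):dx=-7,dy=-3->C
  (2,3):dx=+9,dy=+2->C; (2,4):dx=+4,dy=+7->C; (2,5):dx=+2,dy=+5->C; (2,6):dx=+8,dy=-10->D
  (2,7):dx=-2,dy=-4->C; (2,8):dx=+1,dy=-2->D; (2,9):dx=-1,dy=-8->C; (3,4):dx=-5,dy=+5->D
  (3,5):dx=-7,dy=+3->D; (3,6):dx=-1,dy=-12->C; (3,7):dx=-11,dy=-6->C; (3,8):dx=-8,dy=-4->C
  (3,9):dx=-10,dy=-10->C; (4,5):dx=-2,dy=-2->C; (4,6):dx=+4,dy=-17->D; (4,7):dx=-6,dy=-11->C
  (4,8):dx=-3,dy=-9->C; (4,9):dx=-5,dy=-15->C; (5,6):dx=+6,dy=-15->D; (5,7):dx=-4,dy=-9->C
  (5,8):dx=-1,dy=-7->C; (5,9):dx=-3,dy=-13->C; (6,7):dx=-10,dy=+6->D; (6,8):dx=-7,dy=+8->D
  (6,9):dx=-9,dy=+2->D; (7,8):dx=+3,dy=+2->C; (7,9):dx=+1,dy=-4->D; (8,9):dx=-2,dy=-6->C
Step 2: C = 20, D = 16, total pairs = 36.
Step 3: tau = (C - D)/(n(n-1)/2) = (20 - 16)/36 = 0.111111.
Step 4: Exact two-sided p-value (enumerate n! = 362880 permutations of y under H0): p = 0.761414.
Step 5: alpha = 0.05. fail to reject H0.

tau_b = 0.1111 (C=20, D=16), p = 0.761414, fail to reject H0.


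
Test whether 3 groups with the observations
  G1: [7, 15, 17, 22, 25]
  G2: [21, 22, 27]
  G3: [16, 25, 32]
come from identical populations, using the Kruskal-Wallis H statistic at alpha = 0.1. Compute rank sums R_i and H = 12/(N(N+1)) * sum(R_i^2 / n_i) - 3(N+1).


Step 1: Combine all N = 11 observations and assign midranks.
sorted (value, group, rank): (7,G1,1), (15,G1,2), (16,G3,3), (17,G1,4), (21,G2,5), (22,G1,6.5), (22,G2,6.5), (25,G1,8.5), (25,G3,8.5), (27,G2,10), (32,G3,11)
Step 2: Sum ranks within each group.
R_1 = 22 (n_1 = 5)
R_2 = 21.5 (n_2 = 3)
R_3 = 22.5 (n_3 = 3)
Step 3: H = 12/(N(N+1)) * sum(R_i^2/n_i) - 3(N+1)
     = 12/(11*12) * (22^2/5 + 21.5^2/3 + 22.5^2/3) - 3*12
     = 0.090909 * 419.633 - 36
     = 2.148485.
Step 4: Ties present; correction factor C = 1 - 12/(11^3 - 11) = 0.990909. Corrected H = 2.148485 / 0.990909 = 2.168196.
Step 5: Under H0, H ~ chi^2(2); p-value = 0.338207.
Step 6: alpha = 0.1. fail to reject H0.

H = 2.1682, df = 2, p = 0.338207, fail to reject H0.


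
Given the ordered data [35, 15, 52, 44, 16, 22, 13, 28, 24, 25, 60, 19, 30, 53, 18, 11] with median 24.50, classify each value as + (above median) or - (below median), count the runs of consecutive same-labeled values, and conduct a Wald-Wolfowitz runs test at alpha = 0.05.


Step 1: Compute median = 24.50; label A = above, B = below.
Labels in order: ABAABBBABAABAABB  (n_A = 8, n_B = 8)
Step 2: Count runs R = 10.
Step 3: Under H0 (random ordering), E[R] = 2*n_A*n_B/(n_A+n_B) + 1 = 2*8*8/16 + 1 = 9.0000.
        Var[R] = 2*n_A*n_B*(2*n_A*n_B - n_A - n_B) / ((n_A+n_B)^2 * (n_A+n_B-1)) = 14336/3840 = 3.7333.
        SD[R] = 1.9322.
Step 4: Continuity-corrected z = (R - 0.5 - E[R]) / SD[R] = (10 - 0.5 - 9.0000) / 1.9322 = 0.2588.
Step 5: Two-sided p-value via normal approximation = 2*(1 - Phi(|z|)) = 0.795809.
Step 6: alpha = 0.05. fail to reject H0.

R = 10, z = 0.2588, p = 0.795809, fail to reject H0.


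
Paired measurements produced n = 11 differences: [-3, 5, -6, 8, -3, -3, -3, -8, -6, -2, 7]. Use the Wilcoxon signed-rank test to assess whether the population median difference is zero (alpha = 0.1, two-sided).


Step 1: Drop any zero differences (none here) and take |d_i|.
|d| = [3, 5, 6, 8, 3, 3, 3, 8, 6, 2, 7]
Step 2: Midrank |d_i| (ties get averaged ranks).
ranks: |3|->3.5, |5|->6, |6|->7.5, |8|->10.5, |3|->3.5, |3|->3.5, |3|->3.5, |8|->10.5, |6|->7.5, |2|->1, |7|->9
Step 3: Attach original signs; sum ranks with positive sign and with negative sign.
W+ = 6 + 10.5 + 9 = 25.5
W- = 3.5 + 7.5 + 3.5 + 3.5 + 3.5 + 10.5 + 7.5 + 1 = 40.5
(Check: W+ + W- = 66 should equal n(n+1)/2 = 66.)
Step 4: Test statistic W = min(W+, W-) = 25.5.
Step 5: Ties in |d|, so use the tie-corrected normal approximation.
        E[W] = n(n+1)/4 = 11*12/4 = 33.
        Tie groups: |d|=3 (t=4), |d|=6 (t=2), |d|=8 (t=2); sum(t^3 - t) = 72.
        Var[W] = n(n+1)(2n+1)/24 - sum(t^3-t)/48 = 3036/24 - 72/48 = 125.
        z = (W - E[W]) / sqrt(Var[W]) = (25.5 - 33) / 11.1803 = -0.6708.
        Two-sided p = 2*Phi(z) = 0.502335.
Step 6: alpha = 0.1. fail to reject H0.

W+ = 25.5, W- = 40.5, W = min = 25.5, p = 0.502335, fail to reject H0.


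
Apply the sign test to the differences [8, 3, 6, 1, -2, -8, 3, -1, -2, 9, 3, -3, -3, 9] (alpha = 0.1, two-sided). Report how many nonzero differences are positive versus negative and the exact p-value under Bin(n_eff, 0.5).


Step 1: Discard zero differences. Original n = 14; n_eff = number of nonzero differences = 14.
Nonzero differences (with sign): +8, +3, +6, +1, -2, -8, +3, -1, -2, +9, +3, -3, -3, +9
Step 2: Count signs: positive = 8, negative = 6.
Step 3: Under H0: P(positive) = 0.5, so the number of positives S ~ Bin(14, 0.5).
Step 4: Two-sided exact p-value = sum of Bin(14,0.5) probabilities at or below the observed probability = 0.790527.
Step 5: alpha = 0.1. fail to reject H0.

n_eff = 14, pos = 8, neg = 6, p = 0.790527, fail to reject H0.


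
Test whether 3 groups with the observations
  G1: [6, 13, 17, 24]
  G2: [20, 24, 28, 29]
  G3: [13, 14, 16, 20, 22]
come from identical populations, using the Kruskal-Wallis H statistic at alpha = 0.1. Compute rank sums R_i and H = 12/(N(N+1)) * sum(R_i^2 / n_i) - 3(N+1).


Step 1: Combine all N = 13 observations and assign midranks.
sorted (value, group, rank): (6,G1,1), (13,G1,2.5), (13,G3,2.5), (14,G3,4), (16,G3,5), (17,G1,6), (20,G2,7.5), (20,G3,7.5), (22,G3,9), (24,G1,10.5), (24,G2,10.5), (28,G2,12), (29,G2,13)
Step 2: Sum ranks within each group.
R_1 = 20 (n_1 = 4)
R_2 = 43 (n_2 = 4)
R_3 = 28 (n_3 = 5)
Step 3: H = 12/(N(N+1)) * sum(R_i^2/n_i) - 3(N+1)
     = 12/(13*14) * (20^2/4 + 43^2/4 + 28^2/5) - 3*14
     = 0.065934 * 719.05 - 42
     = 5.409890.
Step 4: Ties present; correction factor C = 1 - 18/(13^3 - 13) = 0.991758. Corrected H = 5.409890 / 0.991758 = 5.454848.
Step 5: Under H0, H ~ chi^2(2); p-value = 0.065388.
Step 6: alpha = 0.1. reject H0.

H = 5.4548, df = 2, p = 0.065388, reject H0.


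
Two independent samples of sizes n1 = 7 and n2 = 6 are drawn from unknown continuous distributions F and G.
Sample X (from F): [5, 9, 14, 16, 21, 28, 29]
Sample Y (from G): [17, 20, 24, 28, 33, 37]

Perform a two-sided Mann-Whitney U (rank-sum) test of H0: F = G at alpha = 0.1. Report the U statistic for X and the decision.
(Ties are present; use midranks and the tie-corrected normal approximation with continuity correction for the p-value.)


Step 1: Combine and sort all 13 observations; assign midranks.
sorted (value, group): (5,X), (9,X), (14,X), (16,X), (17,Y), (20,Y), (21,X), (24,Y), (28,X), (28,Y), (29,X), (33,Y), (37,Y)
ranks: 5->1, 9->2, 14->3, 16->4, 17->5, 20->6, 21->7, 24->8, 28->9.5, 28->9.5, 29->11, 33->12, 37->13
Step 2: Rank sum for X: R1 = 1 + 2 + 3 + 4 + 7 + 9.5 + 11 = 37.5.
Step 3: U_X = R1 - n1(n1+1)/2 = 37.5 - 7*8/2 = 37.5 - 28 = 9.5.
       U_Y = n1*n2 - U_X = 42 - 9.5 = 32.5.
Step 4: Ties are present, so use the tie-corrected normal approximation (with continuity correction) for the p-value.
Step 5: p-value = 0.115582; compare to alpha = 0.1. fail to reject H0.

U_X = 9.5, p = 0.115582, fail to reject H0 at alpha = 0.1.


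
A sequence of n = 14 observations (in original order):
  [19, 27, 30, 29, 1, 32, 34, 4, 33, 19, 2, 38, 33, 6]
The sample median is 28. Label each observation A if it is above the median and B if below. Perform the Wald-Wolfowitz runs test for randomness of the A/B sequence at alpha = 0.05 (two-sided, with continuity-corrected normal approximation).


Step 1: Compute median = 28; label A = above, B = below.
Labels in order: BBAABAABABBAAB  (n_A = 7, n_B = 7)
Step 2: Count runs R = 9.
Step 3: Under H0 (random ordering), E[R] = 2*n_A*n_B/(n_A+n_B) + 1 = 2*7*7/14 + 1 = 8.0000.
        Var[R] = 2*n_A*n_B*(2*n_A*n_B - n_A - n_B) / ((n_A+n_B)^2 * (n_A+n_B-1)) = 8232/2548 = 3.2308.
        SD[R] = 1.7974.
Step 4: Continuity-corrected z = (R - 0.5 - E[R]) / SD[R] = (9 - 0.5 - 8.0000) / 1.7974 = 0.2782.
Step 5: Two-sided p-value via normal approximation = 2*(1 - Phi(|z|)) = 0.780879.
Step 6: alpha = 0.05. fail to reject H0.

R = 9, z = 0.2782, p = 0.780879, fail to reject H0.


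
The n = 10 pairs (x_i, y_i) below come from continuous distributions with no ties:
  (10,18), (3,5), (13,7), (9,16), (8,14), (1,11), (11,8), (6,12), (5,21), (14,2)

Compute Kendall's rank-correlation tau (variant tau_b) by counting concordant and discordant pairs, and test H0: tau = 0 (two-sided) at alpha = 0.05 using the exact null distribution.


Step 1: Enumerate the 45 unordered pairs (i,j) with i<j and classify each by sign(x_j-x_i) * sign(y_j-y_i).
  (1,2):dx=-7,dy=-13->C; (1,3):dx=+3,dy=-11->D; (1,4):dx=-1,dy=-2->C; (1,5):dx=-2,dy=-4->C
  (1,6):dx=-9,dy=-7->C; (1,7):dx=+1,dy=-10->D; (1,8):dx=-4,dy=-6->C; (1,9):dx=-5,dy=+3->D
  (1,10):dx=+4,dy=-16->D; (2,3):dx=+10,dy=+2->C; (2,4):dx=+6,dy=+11->C; (2,5):dx=+5,dy=+9->C
  (2,6):dx=-2,dy=+6->D; (2,7):dx=+8,dy=+3->C; (2,8):dx=+3,dy=+7->C; (2,9):dx=+2,dy=+16->C
  (2,10):dx=+11,dy=-3->D; (3,4):dx=-4,dy=+9->D; (3,5):dx=-5,dy=+7->D; (3,6):dx=-12,dy=+4->D
  (3,7):dx=-2,dy=+1->D; (3,8):dx=-7,dy=+5->D; (3,9):dx=-8,dy=+14->D; (3,10):dx=+1,dy=-5->D
  (4,5):dx=-1,dy=-2->C; (4,6):dx=-8,dy=-5->C; (4,7):dx=+2,dy=-8->D; (4,8):dx=-3,dy=-4->C
  (4,9):dx=-4,dy=+5->D; (4,10):dx=+5,dy=-14->D; (5,6):dx=-7,dy=-3->C; (5,7):dx=+3,dy=-6->D
  (5,8):dx=-2,dy=-2->C; (5,9):dx=-3,dy=+7->D; (5,10):dx=+6,dy=-12->D; (6,7):dx=+10,dy=-3->D
  (6,8):dx=+5,dy=+1->C; (6,9):dx=+4,dy=+10->C; (6,10):dx=+13,dy=-9->D; (7,8):dx=-5,dy=+4->D
  (7,9):dx=-6,dy=+13->D; (7,10):dx=+3,dy=-6->D; (8,9):dx=-1,dy=+9->D; (8,10):dx=+8,dy=-10->D
  (9,10):dx=+9,dy=-19->D
Step 2: C = 18, D = 27, total pairs = 45.
Step 3: tau = (C - D)/(n(n-1)/2) = (18 - 27)/45 = -0.200000.
Step 4: Exact two-sided p-value (enumerate n! = 3628800 permutations of y under H0): p = 0.484313.
Step 5: alpha = 0.05. fail to reject H0.

tau_b = -0.2000 (C=18, D=27), p = 0.484313, fail to reject H0.


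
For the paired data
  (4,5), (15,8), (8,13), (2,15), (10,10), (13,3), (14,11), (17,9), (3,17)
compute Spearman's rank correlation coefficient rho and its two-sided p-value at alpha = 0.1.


Step 1: Rank x and y separately (midranks; no ties here).
rank(x): 4->3, 15->8, 8->4, 2->1, 10->5, 13->6, 14->7, 17->9, 3->2
rank(y): 5->2, 8->3, 13->7, 15->8, 10->5, 3->1, 11->6, 9->4, 17->9
Step 2: d_i = R_x(i) - R_y(i); compute d_i^2.
  (3-2)^2=1, (8-3)^2=25, (4-7)^2=9, (1-8)^2=49, (5-5)^2=0, (6-1)^2=25, (7-6)^2=1, (9-4)^2=25, (2-9)^2=49
sum(d^2) = 184.
Step 3: rho = 1 - 6*184 / (9*(9^2 - 1)) = 1 - 1104/720 = -0.533333.
Step 4: Under H0, t = rho * sqrt((n-2)/(1-rho^2)) = -1.6681 ~ t(7).
Step 5: Two-sided p-value from the t-distribution with 7 df = 0.139227.
Step 6: alpha = 0.1. fail to reject H0.

rho = -0.5333, p = 0.139227, fail to reject H0 at alpha = 0.1.


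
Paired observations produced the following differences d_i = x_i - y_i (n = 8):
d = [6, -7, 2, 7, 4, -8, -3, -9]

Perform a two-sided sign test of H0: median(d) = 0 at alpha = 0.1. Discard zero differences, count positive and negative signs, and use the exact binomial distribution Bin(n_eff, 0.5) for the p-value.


Step 1: Discard zero differences. Original n = 8; n_eff = number of nonzero differences = 8.
Nonzero differences (with sign): +6, -7, +2, +7, +4, -8, -3, -9
Step 2: Count signs: positive = 4, negative = 4.
Step 3: Under H0: P(positive) = 0.5, so the number of positives S ~ Bin(8, 0.5).
Step 4: Two-sided exact p-value = sum of Bin(8,0.5) probabilities at or below the observed probability = 1.000000.
Step 5: alpha = 0.1. fail to reject H0.

n_eff = 8, pos = 4, neg = 4, p = 1.000000, fail to reject H0.


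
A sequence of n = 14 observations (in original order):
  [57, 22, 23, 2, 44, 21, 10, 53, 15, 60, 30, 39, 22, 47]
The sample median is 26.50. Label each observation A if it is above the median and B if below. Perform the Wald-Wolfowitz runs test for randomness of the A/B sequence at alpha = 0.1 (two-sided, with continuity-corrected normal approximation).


Step 1: Compute median = 26.50; label A = above, B = below.
Labels in order: ABBBABBABAAABA  (n_A = 7, n_B = 7)
Step 2: Count runs R = 9.
Step 3: Under H0 (random ordering), E[R] = 2*n_A*n_B/(n_A+n_B) + 1 = 2*7*7/14 + 1 = 8.0000.
        Var[R] = 2*n_A*n_B*(2*n_A*n_B - n_A - n_B) / ((n_A+n_B)^2 * (n_A+n_B-1)) = 8232/2548 = 3.2308.
        SD[R] = 1.7974.
Step 4: Continuity-corrected z = (R - 0.5 - E[R]) / SD[R] = (9 - 0.5 - 8.0000) / 1.7974 = 0.2782.
Step 5: Two-sided p-value via normal approximation = 2*(1 - Phi(|z|)) = 0.780879.
Step 6: alpha = 0.1. fail to reject H0.

R = 9, z = 0.2782, p = 0.780879, fail to reject H0.


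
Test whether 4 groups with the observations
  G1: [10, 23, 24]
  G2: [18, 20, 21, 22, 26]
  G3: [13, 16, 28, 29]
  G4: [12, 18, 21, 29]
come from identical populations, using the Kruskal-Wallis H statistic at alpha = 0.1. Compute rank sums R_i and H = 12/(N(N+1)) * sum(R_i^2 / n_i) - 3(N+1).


Step 1: Combine all N = 16 observations and assign midranks.
sorted (value, group, rank): (10,G1,1), (12,G4,2), (13,G3,3), (16,G3,4), (18,G2,5.5), (18,G4,5.5), (20,G2,7), (21,G2,8.5), (21,G4,8.5), (22,G2,10), (23,G1,11), (24,G1,12), (26,G2,13), (28,G3,14), (29,G3,15.5), (29,G4,15.5)
Step 2: Sum ranks within each group.
R_1 = 24 (n_1 = 3)
R_2 = 44 (n_2 = 5)
R_3 = 36.5 (n_3 = 4)
R_4 = 31.5 (n_4 = 4)
Step 3: H = 12/(N(N+1)) * sum(R_i^2/n_i) - 3(N+1)
     = 12/(16*17) * (24^2/3 + 44^2/5 + 36.5^2/4 + 31.5^2/4) - 3*17
     = 0.044118 * 1160.33 - 51
     = 0.190809.
Step 4: Ties present; correction factor C = 1 - 18/(16^3 - 16) = 0.995588. Corrected H = 0.190809 / 0.995588 = 0.191654.
Step 5: Under H0, H ~ chi^2(3); p-value = 0.978925.
Step 6: alpha = 0.1. fail to reject H0.

H = 0.1917, df = 3, p = 0.978925, fail to reject H0.
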